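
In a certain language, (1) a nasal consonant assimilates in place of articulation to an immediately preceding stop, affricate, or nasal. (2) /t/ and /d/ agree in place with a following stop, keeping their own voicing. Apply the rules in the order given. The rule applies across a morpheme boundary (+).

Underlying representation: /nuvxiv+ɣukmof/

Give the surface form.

[nuvxiv+ɣukŋof]

Rule 1: /m/ after /k/ (velar) → [ŋ]
After rule 1: nuvxiv+ɣukŋof
Rule 2: no segment meets the rule's conditions; no change.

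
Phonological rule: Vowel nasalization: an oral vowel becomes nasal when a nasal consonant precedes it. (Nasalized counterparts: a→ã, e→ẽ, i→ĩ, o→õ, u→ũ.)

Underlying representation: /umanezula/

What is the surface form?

[umãnẽzula]

/a/ after nasal /m/ → [ã]
/e/ after nasal /n/ → [ẽ]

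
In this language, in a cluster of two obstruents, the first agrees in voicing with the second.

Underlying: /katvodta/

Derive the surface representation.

[kadvotta]

/t/ before /v/ (voiced) → [d]
/d/ before /t/ (voiceless) → [t]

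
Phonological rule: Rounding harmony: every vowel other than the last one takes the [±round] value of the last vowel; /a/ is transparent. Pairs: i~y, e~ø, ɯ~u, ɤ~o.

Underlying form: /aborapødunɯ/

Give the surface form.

/o/ harmonizes with /ɯ/ ([-round]) → [ɤ]
/ø/ harmonizes with /ɯ/ ([-round]) → [e]
/u/ harmonizes with /ɯ/ ([-round]) → [ɯ]

[abɤrapedɯnɯ]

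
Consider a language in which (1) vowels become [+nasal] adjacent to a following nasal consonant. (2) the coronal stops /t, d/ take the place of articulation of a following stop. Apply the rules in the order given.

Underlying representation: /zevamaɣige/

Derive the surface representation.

[zevãmaɣige]

Rule 1: /a/ before nasal /m/ → [ã]
After rule 1: zevãmaɣige
Rule 2: no segment meets the rule's conditions; no change.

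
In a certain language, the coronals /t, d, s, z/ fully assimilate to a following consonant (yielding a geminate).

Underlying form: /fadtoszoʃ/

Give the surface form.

[fattozzoʃ]

/d/ before /t/ → [t] (total assimilation)
/s/ before /z/ → [z] (total assimilation)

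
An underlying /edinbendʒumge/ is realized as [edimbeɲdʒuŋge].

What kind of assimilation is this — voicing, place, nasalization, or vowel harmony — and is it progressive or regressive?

/n/→[m] /n/→[ɲ] /m/→[ŋ].
Each target copies a feature from the following segment, so the direction is regressive.

place assimilation, regressive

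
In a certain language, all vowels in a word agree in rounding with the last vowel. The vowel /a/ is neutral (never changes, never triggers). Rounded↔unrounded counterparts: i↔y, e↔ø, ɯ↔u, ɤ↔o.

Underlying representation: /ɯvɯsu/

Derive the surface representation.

/ɯ/ harmonizes with /u/ ([+round]) → [u]
/ɯ/ harmonizes with /u/ ([+round]) → [u]

[uvusu]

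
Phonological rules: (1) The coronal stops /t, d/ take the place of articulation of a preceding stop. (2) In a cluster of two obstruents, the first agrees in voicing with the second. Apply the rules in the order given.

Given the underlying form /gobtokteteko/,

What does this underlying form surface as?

[goppokketeko]

Rule 1: /t/ after /b/ (labial) → [p]
Rule 1: /t/ after /k/ (velar) → [k]
After rule 1: gobpokketeko
Rule 2: /b/ before /p/ (voiceless) → [p]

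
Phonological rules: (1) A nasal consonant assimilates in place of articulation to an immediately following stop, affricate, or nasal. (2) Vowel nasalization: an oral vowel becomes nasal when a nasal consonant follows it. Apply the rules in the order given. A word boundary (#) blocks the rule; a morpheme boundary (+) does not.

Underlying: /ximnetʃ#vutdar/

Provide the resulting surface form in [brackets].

Rule 1: /m/ before /n/ (alveolar) → [n]
After rule 1: xinnetʃ#vutdar
Rule 2: /i/ before nasal /n/ → [ĩ]

[xĩnnetʃ#vutdar]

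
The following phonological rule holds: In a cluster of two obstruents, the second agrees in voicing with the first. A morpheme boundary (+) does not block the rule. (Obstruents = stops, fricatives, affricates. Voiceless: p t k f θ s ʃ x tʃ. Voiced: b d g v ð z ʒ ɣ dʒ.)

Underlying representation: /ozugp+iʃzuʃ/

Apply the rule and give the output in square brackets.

[ozugb+iʃsuʃ]

/p/ after /g/ (voiced) → [b]
/z/ after /ʃ/ (voiceless) → [s]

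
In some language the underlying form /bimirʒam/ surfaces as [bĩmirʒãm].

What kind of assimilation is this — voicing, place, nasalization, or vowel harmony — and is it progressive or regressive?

nasalization, regressive

/i/→[ĩ] /a/→[ã].
Each target copies a feature from the following segment, so the direction is regressive.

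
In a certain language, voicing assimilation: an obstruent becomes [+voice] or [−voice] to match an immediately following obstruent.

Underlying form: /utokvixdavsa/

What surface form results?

[utogviɣdafsa]

/k/ before /v/ (voiced) → [g]
/x/ before /d/ (voiced) → [ɣ]
/v/ before /s/ (voiceless) → [f]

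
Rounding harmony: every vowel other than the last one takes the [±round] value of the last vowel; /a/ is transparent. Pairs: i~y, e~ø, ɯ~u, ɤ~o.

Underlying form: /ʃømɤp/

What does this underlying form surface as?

/ø/ harmonizes with /ɤ/ ([-round]) → [e]

[ʃemɤp]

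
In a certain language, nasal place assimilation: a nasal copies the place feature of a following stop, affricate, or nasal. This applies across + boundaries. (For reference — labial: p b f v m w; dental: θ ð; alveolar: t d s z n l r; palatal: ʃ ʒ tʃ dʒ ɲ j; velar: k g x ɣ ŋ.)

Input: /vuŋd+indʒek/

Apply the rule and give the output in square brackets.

/ŋ/ before /d/ (alveolar) → [n]
/n/ before /dʒ/ (palatal) → [ɲ]

[vund+iɲdʒek]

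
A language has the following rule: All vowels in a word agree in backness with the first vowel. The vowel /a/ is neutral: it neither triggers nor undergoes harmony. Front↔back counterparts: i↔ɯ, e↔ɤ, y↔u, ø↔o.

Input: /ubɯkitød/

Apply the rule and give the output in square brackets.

/i/ harmonizes with /u/ ([+back]) → [ɯ]
/ø/ harmonizes with /u/ ([+back]) → [o]

[ubɯkɯtod]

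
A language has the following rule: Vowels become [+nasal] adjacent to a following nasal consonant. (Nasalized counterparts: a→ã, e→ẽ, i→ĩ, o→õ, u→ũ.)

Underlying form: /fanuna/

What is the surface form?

[fãnũna]

/a/ before nasal /n/ → [ã]
/u/ before nasal /n/ → [ũ]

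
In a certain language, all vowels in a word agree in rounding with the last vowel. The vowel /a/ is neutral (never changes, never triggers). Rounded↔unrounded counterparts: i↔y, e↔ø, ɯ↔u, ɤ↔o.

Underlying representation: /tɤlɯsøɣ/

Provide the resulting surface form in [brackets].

/ɤ/ harmonizes with /ø/ ([+round]) → [o]
/ɯ/ harmonizes with /ø/ ([+round]) → [u]

[tolusøɣ]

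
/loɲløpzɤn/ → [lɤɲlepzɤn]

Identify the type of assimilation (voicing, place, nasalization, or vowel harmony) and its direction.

vowel harmony, regressive

/o/→[ɤ] /ø/→[e].
Vowels agree with the last vowel, so the harmony is regressive.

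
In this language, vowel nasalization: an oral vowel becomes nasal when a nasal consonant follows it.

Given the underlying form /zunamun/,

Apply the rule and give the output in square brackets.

[zũnãmũn]

/u/ before nasal /n/ → [ũ]
/a/ before nasal /m/ → [ã]
/u/ before nasal /n/ → [ũ]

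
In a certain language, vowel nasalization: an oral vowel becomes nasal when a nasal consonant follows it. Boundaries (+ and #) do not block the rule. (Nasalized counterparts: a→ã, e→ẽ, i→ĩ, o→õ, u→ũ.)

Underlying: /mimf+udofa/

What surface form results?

/i/ before nasal /m/ → [ĩ]

[mĩmf+udofa]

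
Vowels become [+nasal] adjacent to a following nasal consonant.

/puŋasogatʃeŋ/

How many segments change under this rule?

2

/u/ before nasal /ŋ/ → [ũ]
/e/ before nasal /ŋ/ → [ẽ]
2 segments change.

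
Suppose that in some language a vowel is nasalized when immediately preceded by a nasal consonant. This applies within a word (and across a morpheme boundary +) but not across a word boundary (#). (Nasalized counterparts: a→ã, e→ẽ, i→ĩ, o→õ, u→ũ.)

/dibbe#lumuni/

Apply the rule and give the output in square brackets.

[dibbe#lumũnĩ]

/u/ after nasal /m/ → [ũ]
/i/ after nasal /n/ → [ĩ]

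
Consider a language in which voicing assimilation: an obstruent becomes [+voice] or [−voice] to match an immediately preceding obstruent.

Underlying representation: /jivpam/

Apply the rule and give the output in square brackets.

[jivbam]

/p/ after /v/ (voiced) → [b]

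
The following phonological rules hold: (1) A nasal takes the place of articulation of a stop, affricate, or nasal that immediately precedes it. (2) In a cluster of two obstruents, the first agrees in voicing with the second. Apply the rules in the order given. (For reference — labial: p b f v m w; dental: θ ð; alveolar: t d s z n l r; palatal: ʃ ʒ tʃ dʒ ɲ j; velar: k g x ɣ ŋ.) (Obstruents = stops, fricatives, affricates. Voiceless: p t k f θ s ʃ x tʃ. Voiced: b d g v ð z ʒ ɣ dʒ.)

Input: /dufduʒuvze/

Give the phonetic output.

[duvduʒuvze]

Rule 1: no segment meets the rule's conditions; no change.
After rule 1: dufduʒuvze
Rule 2: /f/ before /d/ (voiced) → [v]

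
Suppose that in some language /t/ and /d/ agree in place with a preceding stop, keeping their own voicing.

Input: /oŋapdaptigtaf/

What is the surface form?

[oŋapbappigkaf]

/d/ after /p/ (labial) → [b]
/t/ after /p/ (labial) → [p]
/t/ after /g/ (velar) → [k]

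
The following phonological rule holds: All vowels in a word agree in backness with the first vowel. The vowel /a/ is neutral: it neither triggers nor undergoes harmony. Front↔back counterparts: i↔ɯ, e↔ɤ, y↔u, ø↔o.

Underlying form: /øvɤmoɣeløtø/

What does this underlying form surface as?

[øvemøɣeløtø]

/ɤ/ harmonizes with /ø/ ([-back]) → [e]
/o/ harmonizes with /ø/ ([-back]) → [ø]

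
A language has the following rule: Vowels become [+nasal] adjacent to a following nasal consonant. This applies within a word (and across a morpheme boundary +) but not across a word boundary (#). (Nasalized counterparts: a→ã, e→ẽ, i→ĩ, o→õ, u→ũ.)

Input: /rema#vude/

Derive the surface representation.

[rẽma#vude]

/e/ before nasal /m/ → [ẽ]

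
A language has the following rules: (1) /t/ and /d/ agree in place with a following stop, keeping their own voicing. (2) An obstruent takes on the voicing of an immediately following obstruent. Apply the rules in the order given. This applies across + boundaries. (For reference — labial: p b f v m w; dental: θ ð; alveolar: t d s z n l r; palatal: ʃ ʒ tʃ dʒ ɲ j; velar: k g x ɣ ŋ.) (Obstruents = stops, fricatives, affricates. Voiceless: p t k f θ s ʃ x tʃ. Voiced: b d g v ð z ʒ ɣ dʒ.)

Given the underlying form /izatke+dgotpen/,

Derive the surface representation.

[izakke+ggoppen]

Rule 1: /t/ before /k/ (velar) → [k]
Rule 1: /d/ before /g/ (velar) → [g]
Rule 1: /t/ before /p/ (labial) → [p]
After rule 1: izakke+ggoppen
Rule 2: no segment meets the rule's conditions; no change.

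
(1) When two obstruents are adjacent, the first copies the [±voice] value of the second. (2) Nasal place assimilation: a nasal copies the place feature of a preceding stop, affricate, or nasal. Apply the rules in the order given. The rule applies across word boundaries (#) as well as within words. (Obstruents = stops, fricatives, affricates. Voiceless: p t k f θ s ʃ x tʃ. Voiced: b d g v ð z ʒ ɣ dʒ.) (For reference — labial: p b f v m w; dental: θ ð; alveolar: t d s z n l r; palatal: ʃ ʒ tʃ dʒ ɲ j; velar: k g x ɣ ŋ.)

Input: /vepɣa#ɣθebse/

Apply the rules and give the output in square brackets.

[vebɣa#xθepse]

Rule 1: /p/ before /ɣ/ (voiced) → [b]
Rule 1: /ɣ/ before /θ/ (voiceless) → [x]
Rule 1: /b/ before /s/ (voiceless) → [p]
After rule 1: vebɣa#xθepse
Rule 2: no segment meets the rule's conditions; no change.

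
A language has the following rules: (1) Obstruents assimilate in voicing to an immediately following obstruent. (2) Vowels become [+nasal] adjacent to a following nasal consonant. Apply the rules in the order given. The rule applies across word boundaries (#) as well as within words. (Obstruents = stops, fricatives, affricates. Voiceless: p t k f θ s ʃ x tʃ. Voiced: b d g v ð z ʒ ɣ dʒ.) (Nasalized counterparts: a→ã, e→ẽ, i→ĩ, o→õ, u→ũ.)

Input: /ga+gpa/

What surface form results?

[ga+kpa]

Rule 1: /g/ before /p/ (voiceless) → [k]
After rule 1: ga+kpa
Rule 2: no segment meets the rule's conditions; no change.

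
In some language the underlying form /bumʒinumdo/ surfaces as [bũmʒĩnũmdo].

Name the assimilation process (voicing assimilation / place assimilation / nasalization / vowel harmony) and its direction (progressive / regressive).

nasalization, regressive

/u/→[ũ] /i/→[ĩ] /u/→[ũ].
Each target copies a feature from the following segment, so the direction is regressive.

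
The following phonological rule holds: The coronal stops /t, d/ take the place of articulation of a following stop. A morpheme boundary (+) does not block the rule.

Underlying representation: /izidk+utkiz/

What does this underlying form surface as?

/d/ before /k/ (velar) → [g]
/t/ before /k/ (velar) → [k]

[izigk+ukkiz]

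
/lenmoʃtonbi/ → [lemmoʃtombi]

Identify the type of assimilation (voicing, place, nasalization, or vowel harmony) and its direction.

place assimilation, regressive

/n/→[m] /n/→[m].
Each target copies a feature from the following segment, so the direction is regressive.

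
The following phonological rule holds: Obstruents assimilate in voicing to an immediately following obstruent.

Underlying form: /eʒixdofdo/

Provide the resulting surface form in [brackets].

[eʒiɣdovdo]

/x/ before /d/ (voiced) → [ɣ]
/f/ before /d/ (voiced) → [v]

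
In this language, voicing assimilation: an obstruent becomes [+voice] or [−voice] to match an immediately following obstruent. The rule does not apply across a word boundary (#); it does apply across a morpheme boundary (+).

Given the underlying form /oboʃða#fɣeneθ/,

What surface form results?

/ʃ/ before /ð/ (voiced) → [ʒ]
/f/ before /ɣ/ (voiced) → [v]

[oboʒða#vɣeneθ]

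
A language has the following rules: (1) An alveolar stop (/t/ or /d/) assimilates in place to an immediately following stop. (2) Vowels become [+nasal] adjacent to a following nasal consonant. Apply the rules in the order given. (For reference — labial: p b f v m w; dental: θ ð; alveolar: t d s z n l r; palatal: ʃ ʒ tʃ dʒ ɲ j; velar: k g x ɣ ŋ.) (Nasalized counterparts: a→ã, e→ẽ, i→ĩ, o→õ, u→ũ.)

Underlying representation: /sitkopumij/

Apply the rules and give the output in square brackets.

[sikkopũmij]

Rule 1: /t/ before /k/ (velar) → [k]
After rule 1: sikkopumij
Rule 2: /u/ before nasal /m/ → [ũ]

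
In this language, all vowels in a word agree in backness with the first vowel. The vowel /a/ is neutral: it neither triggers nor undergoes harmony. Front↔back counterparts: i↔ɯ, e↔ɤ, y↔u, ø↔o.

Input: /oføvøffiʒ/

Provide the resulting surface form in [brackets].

[ofovoffɯʒ]

/ø/ harmonizes with /o/ ([+back]) → [o]
/ø/ harmonizes with /o/ ([+back]) → [o]
/i/ harmonizes with /o/ ([+back]) → [ɯ]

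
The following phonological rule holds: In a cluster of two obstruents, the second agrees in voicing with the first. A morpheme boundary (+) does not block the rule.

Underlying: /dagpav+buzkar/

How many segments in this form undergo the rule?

2

/p/ after /g/ (voiced) → [b]
/k/ after /z/ (voiced) → [g]
2 segments change.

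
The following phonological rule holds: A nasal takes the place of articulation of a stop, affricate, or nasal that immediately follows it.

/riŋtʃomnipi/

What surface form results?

/ŋ/ before /tʃ/ (palatal) → [ɲ]
/m/ before /n/ (alveolar) → [n]

[riɲtʃonnipi]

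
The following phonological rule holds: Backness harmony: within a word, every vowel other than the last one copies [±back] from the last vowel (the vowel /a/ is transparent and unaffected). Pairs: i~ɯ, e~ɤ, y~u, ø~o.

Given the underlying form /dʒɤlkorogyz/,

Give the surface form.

/ɤ/ harmonizes with /y/ ([-back]) → [e]
/o/ harmonizes with /y/ ([-back]) → [ø]
/o/ harmonizes with /y/ ([-back]) → [ø]

[dʒelkørøgyz]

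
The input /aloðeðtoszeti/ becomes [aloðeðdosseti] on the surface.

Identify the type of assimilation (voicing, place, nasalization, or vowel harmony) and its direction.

voicing assimilation, progressive

/t/→[d] /z/→[s].
Each target copies a feature from the preceding segment, so the direction is progressive.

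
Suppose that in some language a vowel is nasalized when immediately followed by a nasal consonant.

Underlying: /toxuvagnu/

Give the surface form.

[toxuvagnu]

no segment meets the rule's conditions; no change.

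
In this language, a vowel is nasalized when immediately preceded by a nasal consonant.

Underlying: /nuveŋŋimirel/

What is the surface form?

/u/ after nasal /n/ → [ũ]
/i/ after nasal /ŋ/ → [ĩ]
/i/ after nasal /m/ → [ĩ]

[nũveŋŋĩmĩrel]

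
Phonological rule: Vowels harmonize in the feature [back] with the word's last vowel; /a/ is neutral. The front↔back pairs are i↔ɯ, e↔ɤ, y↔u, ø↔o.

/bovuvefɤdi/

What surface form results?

[bøvyvefedi]

/o/ harmonizes with /i/ ([-back]) → [ø]
/u/ harmonizes with /i/ ([-back]) → [y]
/ɤ/ harmonizes with /i/ ([-back]) → [e]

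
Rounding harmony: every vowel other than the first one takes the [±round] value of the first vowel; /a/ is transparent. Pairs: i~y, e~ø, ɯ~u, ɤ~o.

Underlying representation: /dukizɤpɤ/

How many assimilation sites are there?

3

/i/ harmonizes with /u/ ([+round]) → [y]
/ɤ/ harmonizes with /u/ ([+round]) → [o]
/ɤ/ harmonizes with /u/ ([+round]) → [o]
3 segments change.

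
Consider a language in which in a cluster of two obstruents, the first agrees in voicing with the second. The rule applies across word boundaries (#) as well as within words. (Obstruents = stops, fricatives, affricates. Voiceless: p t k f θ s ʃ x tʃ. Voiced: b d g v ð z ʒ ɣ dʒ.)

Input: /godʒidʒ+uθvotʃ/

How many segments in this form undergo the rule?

/θ/ before /v/ (voiced) → [ð]
1 segment changes.

1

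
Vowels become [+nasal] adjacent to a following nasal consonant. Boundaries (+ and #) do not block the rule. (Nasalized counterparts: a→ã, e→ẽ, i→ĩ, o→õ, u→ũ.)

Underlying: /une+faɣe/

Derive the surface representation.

/u/ before nasal /n/ → [ũ]

[ũne+faɣe]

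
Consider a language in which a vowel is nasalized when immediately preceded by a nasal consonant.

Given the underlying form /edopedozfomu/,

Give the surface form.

[edopedozfomũ]

/u/ after nasal /m/ → [ũ]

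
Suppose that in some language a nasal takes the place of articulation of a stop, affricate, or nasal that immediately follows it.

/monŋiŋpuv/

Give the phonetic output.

[moŋŋimpuv]

/n/ before /ŋ/ (velar) → [ŋ]
/ŋ/ before /p/ (labial) → [m]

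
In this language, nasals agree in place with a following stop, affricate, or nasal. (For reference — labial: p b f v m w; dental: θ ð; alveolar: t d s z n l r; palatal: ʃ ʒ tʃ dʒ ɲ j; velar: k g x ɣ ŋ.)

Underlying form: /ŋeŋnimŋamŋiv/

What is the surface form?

[ŋenniŋŋaŋŋiv]

/ŋ/ before /n/ (alveolar) → [n]
/m/ before /ŋ/ (velar) → [ŋ]
/m/ before /ŋ/ (velar) → [ŋ]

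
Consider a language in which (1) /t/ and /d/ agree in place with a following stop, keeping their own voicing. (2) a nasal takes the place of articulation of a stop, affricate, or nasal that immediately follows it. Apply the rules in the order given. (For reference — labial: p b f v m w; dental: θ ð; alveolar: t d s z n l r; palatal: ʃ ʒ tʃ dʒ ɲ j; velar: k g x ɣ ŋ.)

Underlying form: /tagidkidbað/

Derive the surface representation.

Rule 1: /d/ before /k/ (velar) → [g]
Rule 1: /d/ before /b/ (labial) → [b]
After rule 1: tagigkibbað
Rule 2: no segment meets the rule's conditions; no change.

[tagigkibbað]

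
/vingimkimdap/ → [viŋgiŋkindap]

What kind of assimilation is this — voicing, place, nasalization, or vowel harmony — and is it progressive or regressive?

/n/→[ŋ] /m/→[ŋ] /m/→[n].
Each target copies a feature from the following segment, so the direction is regressive.

place assimilation, regressive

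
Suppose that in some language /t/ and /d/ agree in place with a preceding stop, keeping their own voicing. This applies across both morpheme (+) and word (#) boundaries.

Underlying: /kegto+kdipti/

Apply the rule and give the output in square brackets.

/t/ after /g/ (velar) → [k]
/d/ after /k/ (velar) → [g]
/t/ after /p/ (labial) → [p]

[kegko+kgippi]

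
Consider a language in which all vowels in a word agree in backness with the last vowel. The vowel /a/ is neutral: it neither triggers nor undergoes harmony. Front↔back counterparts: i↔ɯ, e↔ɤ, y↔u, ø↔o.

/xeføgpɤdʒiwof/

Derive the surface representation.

/e/ harmonizes with /o/ ([+back]) → [ɤ]
/ø/ harmonizes with /o/ ([+back]) → [o]
/i/ harmonizes with /o/ ([+back]) → [ɯ]

[xɤfogpɤdʒɯwof]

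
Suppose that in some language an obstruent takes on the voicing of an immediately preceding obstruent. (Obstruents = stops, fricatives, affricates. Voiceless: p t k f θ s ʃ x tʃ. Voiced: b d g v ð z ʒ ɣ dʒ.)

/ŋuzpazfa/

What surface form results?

[ŋuzbazva]

/p/ after /z/ (voiced) → [b]
/f/ after /z/ (voiced) → [v]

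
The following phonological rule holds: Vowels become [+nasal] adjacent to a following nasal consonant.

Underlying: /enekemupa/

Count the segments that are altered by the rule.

2

/e/ before nasal /n/ → [ẽ]
/e/ before nasal /m/ → [ẽ]
2 segments change.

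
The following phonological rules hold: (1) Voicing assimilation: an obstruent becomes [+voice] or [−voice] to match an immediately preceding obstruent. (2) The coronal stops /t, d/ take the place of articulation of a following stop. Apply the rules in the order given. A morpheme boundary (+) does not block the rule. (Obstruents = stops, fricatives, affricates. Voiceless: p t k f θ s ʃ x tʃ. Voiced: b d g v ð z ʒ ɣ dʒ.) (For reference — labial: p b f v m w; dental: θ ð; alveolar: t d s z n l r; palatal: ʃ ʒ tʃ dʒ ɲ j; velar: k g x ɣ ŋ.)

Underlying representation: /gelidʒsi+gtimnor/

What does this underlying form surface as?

[gelidʒzi+gdimnor]

Rule 1: /s/ after /dʒ/ (voiced) → [z]
Rule 1: /t/ after /g/ (voiced) → [d]
After rule 1: gelidʒzi+gdimnor
Rule 2: no segment meets the rule's conditions; no change.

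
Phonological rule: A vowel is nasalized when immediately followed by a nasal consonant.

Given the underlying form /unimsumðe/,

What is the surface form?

[ũnĩmsũmðe]

/u/ before nasal /n/ → [ũ]
/i/ before nasal /m/ → [ĩ]
/u/ before nasal /m/ → [ũ]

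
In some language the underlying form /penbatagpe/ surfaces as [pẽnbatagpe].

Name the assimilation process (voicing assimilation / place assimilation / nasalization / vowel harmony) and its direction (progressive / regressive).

nasalization, regressive

/e/→[ẽ].
Each target copies a feature from the following segment, so the direction is regressive.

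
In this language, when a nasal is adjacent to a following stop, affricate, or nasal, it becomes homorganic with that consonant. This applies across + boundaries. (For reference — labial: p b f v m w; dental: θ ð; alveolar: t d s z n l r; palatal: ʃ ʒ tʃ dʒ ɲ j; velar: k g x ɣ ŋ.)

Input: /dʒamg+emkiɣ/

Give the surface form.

/m/ before /g/ (velar) → [ŋ]
/m/ before /k/ (velar) → [ŋ]

[dʒaŋg+eŋkiɣ]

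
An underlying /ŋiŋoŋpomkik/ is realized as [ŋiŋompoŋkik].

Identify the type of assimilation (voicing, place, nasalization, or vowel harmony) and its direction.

place assimilation, regressive

/ŋ/→[m] /m/→[ŋ].
Each target copies a feature from the following segment, so the direction is regressive.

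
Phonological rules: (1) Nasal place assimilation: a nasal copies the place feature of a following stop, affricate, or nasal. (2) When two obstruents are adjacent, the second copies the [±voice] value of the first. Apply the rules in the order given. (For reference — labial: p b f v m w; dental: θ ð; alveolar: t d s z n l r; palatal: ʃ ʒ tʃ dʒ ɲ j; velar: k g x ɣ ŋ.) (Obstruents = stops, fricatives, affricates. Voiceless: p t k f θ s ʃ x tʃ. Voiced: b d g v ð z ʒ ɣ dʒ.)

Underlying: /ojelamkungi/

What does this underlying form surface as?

Rule 1: /m/ before /k/ (velar) → [ŋ]
Rule 1: /n/ before /g/ (velar) → [ŋ]
After rule 1: ojelaŋkuŋgi
Rule 2: no segment meets the rule's conditions; no change.

[ojelaŋkuŋgi]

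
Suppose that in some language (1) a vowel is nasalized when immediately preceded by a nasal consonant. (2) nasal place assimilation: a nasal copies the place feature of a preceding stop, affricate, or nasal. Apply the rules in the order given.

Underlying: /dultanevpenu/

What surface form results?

[dultanẽvpenũ]

Rule 1: /e/ after nasal /n/ → [ẽ]
Rule 1: /u/ after nasal /n/ → [ũ]
After rule 1: dultanẽvpenũ
Rule 2: no segment meets the rule's conditions; no change.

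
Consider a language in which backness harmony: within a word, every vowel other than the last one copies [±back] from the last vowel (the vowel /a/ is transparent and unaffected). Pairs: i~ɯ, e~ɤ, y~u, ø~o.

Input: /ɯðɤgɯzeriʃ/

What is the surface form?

[iðegizeriʃ]

/ɯ/ harmonizes with /i/ ([-back]) → [i]
/ɤ/ harmonizes with /i/ ([-back]) → [e]
/ɯ/ harmonizes with /i/ ([-back]) → [i]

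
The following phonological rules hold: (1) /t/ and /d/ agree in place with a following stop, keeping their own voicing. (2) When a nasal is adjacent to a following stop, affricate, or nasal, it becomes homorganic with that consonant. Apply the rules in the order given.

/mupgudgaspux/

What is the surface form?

[mupguggaspux]

Rule 1: /d/ before /g/ (velar) → [g]
After rule 1: mupguggaspux
Rule 2: no segment meets the rule's conditions; no change.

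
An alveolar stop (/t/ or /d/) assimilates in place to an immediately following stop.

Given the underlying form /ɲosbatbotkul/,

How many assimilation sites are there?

/t/ before /b/ (labial) → [p]
/t/ before /k/ (velar) → [k]
2 segments change.

2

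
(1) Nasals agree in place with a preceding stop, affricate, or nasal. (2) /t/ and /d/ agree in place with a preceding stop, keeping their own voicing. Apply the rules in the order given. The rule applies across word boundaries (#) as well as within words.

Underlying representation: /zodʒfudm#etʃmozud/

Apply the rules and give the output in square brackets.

[zodʒfudn#etʃɲozud]

Rule 1: /m/ after /d/ (alveolar) → [n]
Rule 1: /m/ after /tʃ/ (palatal) → [ɲ]
After rule 1: zodʒfudn#etʃɲozud
Rule 2: no segment meets the rule's conditions; no change.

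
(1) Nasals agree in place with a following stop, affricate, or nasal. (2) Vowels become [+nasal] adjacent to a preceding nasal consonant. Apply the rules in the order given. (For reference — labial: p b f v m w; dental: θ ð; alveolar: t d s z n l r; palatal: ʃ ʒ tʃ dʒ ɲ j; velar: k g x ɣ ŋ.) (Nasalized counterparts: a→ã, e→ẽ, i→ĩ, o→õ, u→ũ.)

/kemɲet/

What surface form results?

[keɲɲẽt]

Rule 1: /m/ before /ɲ/ (palatal) → [ɲ]
After rule 1: keɲɲet
Rule 2: /e/ after nasal /ɲ/ → [ẽ]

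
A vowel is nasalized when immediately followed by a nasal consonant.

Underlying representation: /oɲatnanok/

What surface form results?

/o/ before nasal /ɲ/ → [õ]
/a/ before nasal /n/ → [ã]

[õɲatnãnok]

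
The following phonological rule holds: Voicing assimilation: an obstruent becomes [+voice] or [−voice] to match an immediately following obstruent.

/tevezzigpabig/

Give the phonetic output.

/g/ before /p/ (voiceless) → [k]

[tevezzikpabig]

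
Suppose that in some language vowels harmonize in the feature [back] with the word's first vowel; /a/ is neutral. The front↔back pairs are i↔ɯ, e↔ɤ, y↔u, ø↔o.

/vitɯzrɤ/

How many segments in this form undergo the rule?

2

/ɯ/ harmonizes with /i/ ([-back]) → [i]
/ɤ/ harmonizes with /i/ ([-back]) → [e]
2 segments change.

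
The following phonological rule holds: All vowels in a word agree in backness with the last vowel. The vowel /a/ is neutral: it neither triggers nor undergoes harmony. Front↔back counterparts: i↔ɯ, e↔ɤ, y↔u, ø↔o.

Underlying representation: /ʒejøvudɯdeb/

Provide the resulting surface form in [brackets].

[ʒejøvydideb]

/u/ harmonizes with /e/ ([-back]) → [y]
/ɯ/ harmonizes with /e/ ([-back]) → [i]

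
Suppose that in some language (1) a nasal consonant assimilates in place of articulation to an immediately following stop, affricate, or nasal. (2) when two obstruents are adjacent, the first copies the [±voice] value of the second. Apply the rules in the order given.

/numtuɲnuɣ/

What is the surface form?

[nuntunnuɣ]

Rule 1: /m/ before /t/ (alveolar) → [n]
Rule 1: /ɲ/ before /n/ (alveolar) → [n]
After rule 1: nuntunnuɣ
Rule 2: no segment meets the rule's conditions; no change.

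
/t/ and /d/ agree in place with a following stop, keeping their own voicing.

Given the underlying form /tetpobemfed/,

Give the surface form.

[teppobemfed]

/t/ before /p/ (labial) → [p]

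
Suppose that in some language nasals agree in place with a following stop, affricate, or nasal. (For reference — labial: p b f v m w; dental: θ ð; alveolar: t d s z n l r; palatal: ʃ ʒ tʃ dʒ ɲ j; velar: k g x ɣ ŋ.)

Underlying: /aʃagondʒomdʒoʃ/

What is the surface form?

/n/ before /dʒ/ (palatal) → [ɲ]
/m/ before /dʒ/ (palatal) → [ɲ]

[aʃagoɲdʒoɲdʒoʃ]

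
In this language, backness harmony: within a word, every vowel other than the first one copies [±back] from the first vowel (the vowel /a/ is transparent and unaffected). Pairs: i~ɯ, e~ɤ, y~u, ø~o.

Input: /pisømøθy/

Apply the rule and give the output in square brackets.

no segment meets the rule's conditions; no change.

[pisømøθy]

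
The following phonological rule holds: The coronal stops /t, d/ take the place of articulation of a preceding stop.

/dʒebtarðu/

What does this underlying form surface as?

/t/ after /b/ (labial) → [p]

[dʒebparðu]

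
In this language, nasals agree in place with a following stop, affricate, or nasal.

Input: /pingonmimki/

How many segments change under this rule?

/n/ before /g/ (velar) → [ŋ]
/n/ before /m/ (labial) → [m]
/m/ before /k/ (velar) → [ŋ]
3 segments change.

3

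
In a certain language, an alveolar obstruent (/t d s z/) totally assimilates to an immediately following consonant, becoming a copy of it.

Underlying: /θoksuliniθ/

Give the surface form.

no segment meets the rule's conditions; no change.

[θoksuliniθ]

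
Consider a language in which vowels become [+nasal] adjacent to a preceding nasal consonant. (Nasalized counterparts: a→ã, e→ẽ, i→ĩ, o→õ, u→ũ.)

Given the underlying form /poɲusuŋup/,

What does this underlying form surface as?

[poɲũsuŋũp]

/u/ after nasal /ɲ/ → [ũ]
/u/ after nasal /ŋ/ → [ũ]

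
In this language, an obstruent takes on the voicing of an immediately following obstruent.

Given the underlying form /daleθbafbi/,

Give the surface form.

[daleðbavbi]

/θ/ before /b/ (voiced) → [ð]
/f/ before /b/ (voiced) → [v]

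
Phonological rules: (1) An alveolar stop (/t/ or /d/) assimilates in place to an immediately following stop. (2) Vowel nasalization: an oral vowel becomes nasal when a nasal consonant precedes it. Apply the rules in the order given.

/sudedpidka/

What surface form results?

[sudebpigka]

Rule 1: /d/ before /p/ (labial) → [b]
Rule 1: /d/ before /k/ (velar) → [g]
After rule 1: sudebpigka
Rule 2: no segment meets the rule's conditions; no change.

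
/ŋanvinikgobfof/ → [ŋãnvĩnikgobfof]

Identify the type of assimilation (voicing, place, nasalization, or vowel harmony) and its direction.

/a/→[ã] /i/→[ĩ].
Each target copies a feature from the following segment, so the direction is regressive.

nasalization, regressive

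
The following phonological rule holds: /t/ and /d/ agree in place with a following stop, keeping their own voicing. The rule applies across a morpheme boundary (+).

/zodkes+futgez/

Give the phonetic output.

/d/ before /k/ (velar) → [g]
/t/ before /g/ (velar) → [k]

[zogkes+fukgez]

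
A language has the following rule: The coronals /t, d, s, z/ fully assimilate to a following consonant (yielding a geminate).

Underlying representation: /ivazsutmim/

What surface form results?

/z/ before /s/ → [s] (total assimilation)
/t/ before /m/ → [m] (total assimilation)

[ivassummim]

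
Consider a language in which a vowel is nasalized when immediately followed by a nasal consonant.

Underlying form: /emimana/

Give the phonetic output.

/e/ before nasal /m/ → [ẽ]
/i/ before nasal /m/ → [ĩ]
/a/ before nasal /n/ → [ã]

[ẽmĩmãna]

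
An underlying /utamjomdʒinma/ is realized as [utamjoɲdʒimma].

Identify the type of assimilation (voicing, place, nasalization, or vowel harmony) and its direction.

place assimilation, regressive

/m/→[ɲ] /n/→[m].
Each target copies a feature from the following segment, so the direction is regressive.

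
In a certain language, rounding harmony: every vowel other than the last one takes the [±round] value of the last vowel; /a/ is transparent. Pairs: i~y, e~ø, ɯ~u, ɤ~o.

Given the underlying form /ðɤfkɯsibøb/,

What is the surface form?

/ɤ/ harmonizes with /ø/ ([+round]) → [o]
/ɯ/ harmonizes with /ø/ ([+round]) → [u]
/i/ harmonizes with /ø/ ([+round]) → [y]

[ðofkusybøb]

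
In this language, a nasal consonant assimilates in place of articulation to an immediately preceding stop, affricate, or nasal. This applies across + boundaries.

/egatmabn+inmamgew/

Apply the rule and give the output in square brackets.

/m/ after /t/ (alveolar) → [n]
/n/ after /b/ (labial) → [m]
/m/ after /n/ (alveolar) → [n]

[egatnabm+innamgew]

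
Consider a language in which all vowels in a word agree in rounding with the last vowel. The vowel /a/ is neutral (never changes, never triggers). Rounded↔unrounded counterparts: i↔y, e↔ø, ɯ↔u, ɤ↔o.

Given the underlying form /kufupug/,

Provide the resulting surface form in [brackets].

no segment meets the rule's conditions; no change.

[kufupug]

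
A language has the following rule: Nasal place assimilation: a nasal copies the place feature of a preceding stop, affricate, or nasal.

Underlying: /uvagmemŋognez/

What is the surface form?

[uvagŋemmogŋez]

/m/ after /g/ (velar) → [ŋ]
/ŋ/ after /m/ (labial) → [m]
/n/ after /g/ (velar) → [ŋ]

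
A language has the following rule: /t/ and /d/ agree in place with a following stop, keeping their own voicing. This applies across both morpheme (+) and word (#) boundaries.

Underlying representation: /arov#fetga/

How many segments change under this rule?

1

/t/ before /g/ (velar) → [k]
1 segment changes.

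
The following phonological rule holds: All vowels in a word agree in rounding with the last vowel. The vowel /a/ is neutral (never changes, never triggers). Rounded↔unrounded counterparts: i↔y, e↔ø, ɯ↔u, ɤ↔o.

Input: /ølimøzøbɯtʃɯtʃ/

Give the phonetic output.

[elimezebɯtʃɯtʃ]

/ø/ harmonizes with /ɯ/ ([-round]) → [e]
/ø/ harmonizes with /ɯ/ ([-round]) → [e]
/ø/ harmonizes with /ɯ/ ([-round]) → [e]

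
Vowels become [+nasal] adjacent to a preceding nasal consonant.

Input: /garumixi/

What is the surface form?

/i/ after nasal /m/ → [ĩ]

[garumĩxi]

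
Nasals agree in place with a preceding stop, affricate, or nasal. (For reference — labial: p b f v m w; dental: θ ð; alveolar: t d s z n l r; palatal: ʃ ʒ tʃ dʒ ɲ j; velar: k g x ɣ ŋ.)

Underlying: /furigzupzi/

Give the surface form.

[furigzupzi]

no segment meets the rule's conditions; no change.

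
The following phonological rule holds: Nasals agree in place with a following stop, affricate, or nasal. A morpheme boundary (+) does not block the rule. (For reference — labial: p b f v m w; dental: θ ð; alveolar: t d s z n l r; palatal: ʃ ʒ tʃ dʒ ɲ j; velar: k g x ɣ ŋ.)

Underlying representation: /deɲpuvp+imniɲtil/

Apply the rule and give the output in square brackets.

[dempuvp+innintil]

/ɲ/ before /p/ (labial) → [m]
/m/ before /n/ (alveolar) → [n]
/ɲ/ before /t/ (alveolar) → [n]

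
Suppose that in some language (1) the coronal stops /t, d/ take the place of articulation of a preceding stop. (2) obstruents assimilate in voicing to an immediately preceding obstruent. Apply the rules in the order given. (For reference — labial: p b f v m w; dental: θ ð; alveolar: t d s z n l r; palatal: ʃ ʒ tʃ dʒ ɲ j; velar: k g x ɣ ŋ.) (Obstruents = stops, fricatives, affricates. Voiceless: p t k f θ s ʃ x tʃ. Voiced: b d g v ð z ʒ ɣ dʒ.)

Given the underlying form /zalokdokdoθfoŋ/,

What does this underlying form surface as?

[zalokkokkoθfoŋ]

Rule 1: /d/ after /k/ (velar) → [g]
Rule 1: /d/ after /k/ (velar) → [g]
After rule 1: zalokgokgoθfoŋ
Rule 2: /g/ after /k/ (voiceless) → [k]
Rule 2: /g/ after /k/ (voiceless) → [k]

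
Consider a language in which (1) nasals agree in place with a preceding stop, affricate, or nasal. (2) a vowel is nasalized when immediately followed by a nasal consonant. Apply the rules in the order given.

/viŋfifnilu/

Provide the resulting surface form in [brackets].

Rule 1: no segment meets the rule's conditions; no change.
After rule 1: viŋfifnilu
Rule 2: /i/ before nasal /ŋ/ → [ĩ]

[vĩŋfifnilu]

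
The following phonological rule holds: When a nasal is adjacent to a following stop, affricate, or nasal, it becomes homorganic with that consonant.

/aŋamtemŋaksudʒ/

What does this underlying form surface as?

/m/ before /t/ (alveolar) → [n]
/m/ before /ŋ/ (velar) → [ŋ]

[aŋanteŋŋaksudʒ]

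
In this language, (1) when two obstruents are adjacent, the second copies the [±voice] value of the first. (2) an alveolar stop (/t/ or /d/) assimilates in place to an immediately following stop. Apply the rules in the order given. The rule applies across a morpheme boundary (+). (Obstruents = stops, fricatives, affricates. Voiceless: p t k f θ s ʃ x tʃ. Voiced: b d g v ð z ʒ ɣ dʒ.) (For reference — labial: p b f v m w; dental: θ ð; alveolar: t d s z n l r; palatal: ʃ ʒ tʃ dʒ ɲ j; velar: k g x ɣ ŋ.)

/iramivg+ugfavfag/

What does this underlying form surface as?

[iramivg+ugvavvag]

Rule 1: /f/ after /g/ (voiced) → [v]
Rule 1: /f/ after /v/ (voiced) → [v]
After rule 1: iramivg+ugvavvag
Rule 2: no segment meets the rule's conditions; no change.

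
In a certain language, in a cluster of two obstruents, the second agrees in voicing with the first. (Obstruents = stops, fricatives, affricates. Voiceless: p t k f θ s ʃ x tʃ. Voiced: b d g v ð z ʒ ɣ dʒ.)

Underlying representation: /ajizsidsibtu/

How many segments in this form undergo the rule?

/s/ after /z/ (voiced) → [z]
/s/ after /d/ (voiced) → [z]
/t/ after /b/ (voiced) → [d]
3 segments change.

3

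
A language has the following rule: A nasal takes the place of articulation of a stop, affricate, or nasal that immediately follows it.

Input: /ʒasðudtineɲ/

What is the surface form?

[ʒasðudtineɲ]

no segment meets the rule's conditions; no change.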